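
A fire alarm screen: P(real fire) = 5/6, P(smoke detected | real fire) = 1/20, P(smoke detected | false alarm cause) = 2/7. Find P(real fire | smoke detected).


P(A) = P(A|B)P(B) + P(A|B')P(B') = 1/20*5/6 + 2/7*1/6 = 5/56
P(B|A) = P(A|B)P(B)/P(A) = (1/24)/(5/56) = 7/15

7/15


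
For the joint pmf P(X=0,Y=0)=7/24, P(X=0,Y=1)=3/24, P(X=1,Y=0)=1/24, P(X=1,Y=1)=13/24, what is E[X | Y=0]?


P(Y=0) = 8/24
E[X|Y=0] = (0*7 + 1*1)/8 = 1/8

1/8


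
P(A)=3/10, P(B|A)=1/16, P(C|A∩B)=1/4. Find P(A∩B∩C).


P(A∩B∩C) = P(A) * P(B|A) * P(C|A∩B)
= 3/10 * 1/16 * 1/4
= 3/160 * 1/4 = 3/640

3/640


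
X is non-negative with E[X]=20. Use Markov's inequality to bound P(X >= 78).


Markov: P(X >= a) <= E[X]/a
P(X >= 78) <= 20/78 = 10/39

10/39


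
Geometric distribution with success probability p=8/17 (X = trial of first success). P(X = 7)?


P(X=7) = (1-p)^6 * p = (9/17)^6 * 8/17
= 531441/24137569 * 8/17 = 4251528/410338673

4251528/410338673


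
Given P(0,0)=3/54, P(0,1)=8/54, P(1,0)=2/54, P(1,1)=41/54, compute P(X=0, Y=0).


Read from table: P(X=0, Y=0) = 3/54 = 1/18

1/18


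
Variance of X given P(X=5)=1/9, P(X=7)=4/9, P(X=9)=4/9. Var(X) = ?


E[X] = 23/3, E[X^2] = 545/9
Var(X) = E[X^2] - (E[X])^2 = 545/9 - (23/3)^2 = 16/9

16/9


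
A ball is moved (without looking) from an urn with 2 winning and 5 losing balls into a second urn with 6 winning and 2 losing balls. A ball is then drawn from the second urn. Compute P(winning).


P(transfer winning) = 2/7; P(transfer losing) = 5/7
If winning transferred: Urn II has 7 winning of 9, so P(winning|winning moved) = 7/9
If losing transferred: Urn II has 6 winning of 9, so P(winning|losing moved) = 2/3
By total probability: P(winning) = 2/7*7/9 + 5/7*2/3 = 44/63

44/63


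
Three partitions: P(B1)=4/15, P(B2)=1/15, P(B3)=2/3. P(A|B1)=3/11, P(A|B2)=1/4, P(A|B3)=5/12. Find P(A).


P(A) = P(A|B1)P(B1) + P(A|B2)P(B2) + P(A|B3)P(B3)
= 3/11*4/15 + 1/4*1/15 + 5/12*2/3
= 4/55 + 1/60 + 5/18 = 727/1980

727/1980


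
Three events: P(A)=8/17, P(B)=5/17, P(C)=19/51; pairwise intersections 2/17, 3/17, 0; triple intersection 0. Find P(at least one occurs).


P(A∪B∪C) = P(A)+P(B)+P(C) - P(AB)-P(AC)-P(BC) + P(ABC)
= 8/17+5/17+19/51 - 2/17-3/17-0 + 0
= 43/51

43/51


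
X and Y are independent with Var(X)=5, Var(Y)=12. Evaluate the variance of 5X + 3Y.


Independence => Cov(X,Y)=0
Var(5X + 3Y) = 5^2*Var(X) + 3^2*Var(Y)
= 25*5 + 9*12 = 233

233


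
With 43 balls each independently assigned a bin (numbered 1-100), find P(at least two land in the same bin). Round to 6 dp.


P(all different) = prod((100-i)/100 for i=0..42) = 0.000023
P(at least one match) = 1 - 0.000023 = 0.999977

0.999977


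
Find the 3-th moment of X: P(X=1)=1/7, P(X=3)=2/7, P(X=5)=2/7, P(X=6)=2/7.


E[X^3] = sum(x^3 * P(x))
= 1*1/7 + 27*2/7 + 125*2/7 + 216*2/7
= 737/7

737/7


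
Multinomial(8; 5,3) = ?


8! = 40320
Denominator: 5!=120 * 3!=6
Coefficient = 40320 / 720 = 56

56


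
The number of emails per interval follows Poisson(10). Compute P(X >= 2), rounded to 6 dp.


P(X>=2) = 1 - P(X<=1) = 1 - (e^(-10)*10^0/0! + e^(-10)*10^1/1!)
≈ 1 - (0.0000453999 + 0.0004539993)
= 1 - 0.0004993992 = 0.9995006008
≈ 0.999501

0.999501


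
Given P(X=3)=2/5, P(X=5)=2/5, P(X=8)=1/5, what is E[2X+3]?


E[2X+3] = sum(g(x)*P(x))
= 9*2/5 + 13*2/5 + 19*1/5
= 63/5

63/5


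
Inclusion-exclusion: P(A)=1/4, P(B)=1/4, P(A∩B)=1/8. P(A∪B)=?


P(A∪B) = P(A) + P(B) - P(A∩B)
= 1/4 + 1/4 - 1/8 = 3/8

3/8


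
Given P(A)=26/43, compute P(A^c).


P(A') = 1 - P(A) = 1 - 26/43 = 17/43

17/43


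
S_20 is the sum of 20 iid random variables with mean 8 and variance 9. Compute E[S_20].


E[S_n] = n*E[X_1] = 20*8 = 160

160


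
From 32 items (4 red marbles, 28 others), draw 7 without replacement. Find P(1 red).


P(X=1) = C(4,1)*C(28,6) / C(32,7)
= 4*376740 / 3365856
= 1506960/3365856 = 805/1798

805/1798


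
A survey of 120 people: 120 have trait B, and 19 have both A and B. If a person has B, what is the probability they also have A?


P(A|B) = P(A∩B)/P(B) = (19/120)/(120/120) = 19/120

19/120


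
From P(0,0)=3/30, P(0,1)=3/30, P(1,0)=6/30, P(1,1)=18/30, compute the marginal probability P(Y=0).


P(Y=0) = P(0,0)+P(1,0) = 3/30 + 6/30 = 9/30 = 3/10

3/10


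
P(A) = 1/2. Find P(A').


P(A') = 1 - P(A) = 1 - 1/2 = 1/2

1/2


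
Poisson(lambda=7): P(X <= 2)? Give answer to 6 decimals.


P(X<=2) = e^(-7)*7^0/0! + e^(-7)*7^1/1! + e^(-7)*7^2/2!
≈ 0.0009118820 + 0.0063831738 + 0.0223411082
= 0.0296361640
≈ 0.029636

0.029636


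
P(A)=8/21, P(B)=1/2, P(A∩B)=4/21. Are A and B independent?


P(A)*P(B) = 8/21*1/2 = 4/21
P(A∩B) = 4/21, which equals P(A)P(B), so independent

Yes, A and B are independent


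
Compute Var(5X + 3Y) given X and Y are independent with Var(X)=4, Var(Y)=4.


Independence => Cov(X,Y)=0
Var(5X + 3Y) = 5^2*Var(X) + 3^2*Var(Y)
= 25*4 + 9*4 = 136

136


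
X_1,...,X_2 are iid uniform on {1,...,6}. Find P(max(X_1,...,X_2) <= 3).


P(max <= 3) = P(all X_i <= 3) = (P(X_1 <= 3))^2
= (3/6)^2 = (1/2)^2 = 1/4

1/4


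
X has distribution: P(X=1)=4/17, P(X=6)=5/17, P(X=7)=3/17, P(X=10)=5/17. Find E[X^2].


E[X^2] = sum(g(x)*P(x))
= 1*4/17 + 36*5/17 + 49*3/17 + 100*5/17
= 831/17

831/17


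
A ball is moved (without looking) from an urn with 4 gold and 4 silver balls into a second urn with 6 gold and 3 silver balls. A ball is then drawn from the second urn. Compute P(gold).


P(transfer gold) = 4/8 = 1/2; P(transfer silver) = 1/2
If gold transferred: Urn II has 7 gold of 10, so P(gold|gold moved) = 7/10
If silver transferred: Urn II has 6 gold of 10, so P(gold|silver moved) = 3/5
By total probability: P(gold) = 1/2*7/10 + 1/2*3/5 = 13/20

13/20


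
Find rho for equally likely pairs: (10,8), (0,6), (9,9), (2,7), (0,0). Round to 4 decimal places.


Cov(X,Y) = 9.8000, Var(X) = 19.3600, Var(Y) = 10.0000
rho = Cov/(sqrt(VarX)*sqrt(VarY)) = 0.7043

0.7043


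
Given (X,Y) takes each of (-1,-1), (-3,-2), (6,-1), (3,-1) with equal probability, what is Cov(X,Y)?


E[X]=5/4, E[Y]=-5/4, E[XY]=-1/2
Cov(X,Y) = E[XY] - E[X]E[Y] = -1/2 - 5/4*-5/4 = 17/16

17/16


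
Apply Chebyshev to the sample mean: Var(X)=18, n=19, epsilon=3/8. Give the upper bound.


Var(Xbar) = Var(X)/n = 18/19
Chebyshev: P(|Xbar-mu| >= 3/8) <= Var(Xbar)/(3/8)^2 = (18/19)/(9/64) = 128/19
Bound exceeds 1, so trivial bound: 1

1


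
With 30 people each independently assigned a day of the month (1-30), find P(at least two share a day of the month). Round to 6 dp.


P(all different) = prod((30-i)/30 for i=0..29) = 0.000000
P(at least one match) = 1 - 0.000000 = 1.000000

1.000000


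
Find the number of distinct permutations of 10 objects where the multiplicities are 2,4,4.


10! = 3628800
Denominator: 2!=2 * 4!=24 * 4!=24
Coefficient = 3628800 / 1152 = 3150

3150


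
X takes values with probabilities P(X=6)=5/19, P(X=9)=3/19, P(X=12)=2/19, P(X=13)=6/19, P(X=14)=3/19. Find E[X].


E[X] = sum(x * P(x))
= 6*5/19 + 9*3/19 + 12*2/19 + 13*6/19 + 14*3/19
= 201/19

201/19


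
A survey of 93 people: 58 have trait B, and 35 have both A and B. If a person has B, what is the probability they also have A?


P(A|B) = P(A∩B)/P(B) = (35/93)/(58/93) = 35/58

35/58


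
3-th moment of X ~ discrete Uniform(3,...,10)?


E[X^3] = (1/8) * sum(x^3 for x=3..10)
= 3016/8 = 377

377


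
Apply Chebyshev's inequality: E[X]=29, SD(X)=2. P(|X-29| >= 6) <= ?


k = 6/2 = 3
Chebyshev: P(|X-mu| >= k*sigma) <= 1/k^2 = 1/3^2 = 1/9

1/9


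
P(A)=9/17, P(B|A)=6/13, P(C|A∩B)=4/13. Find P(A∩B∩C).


P(A∩B∩C) = P(A) * P(B|A) * P(C|A∩B)
= 9/17 * 6/13 * 4/13
= 54/221 * 4/13 = 216/2873

216/2873


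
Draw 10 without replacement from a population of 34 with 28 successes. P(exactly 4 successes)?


P(X=4) = C(28,4)*C(6,6) / C(34,10)
= 20475*1 / 131128140
= 20475/131128140 = 105/672452

105/672452


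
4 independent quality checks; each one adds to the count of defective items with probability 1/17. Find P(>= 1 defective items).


P(at least one) = 1 - P(none)
P(none) = (1 - 1/17)^4 = (16/17)^4 = 65536/83521
P(at least one) = 1 - 65536/83521 = 17985/83521

17985/83521


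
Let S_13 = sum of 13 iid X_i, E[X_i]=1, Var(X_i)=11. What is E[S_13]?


E[S_n] = n*E[X_1] = 13*1 = 13

13


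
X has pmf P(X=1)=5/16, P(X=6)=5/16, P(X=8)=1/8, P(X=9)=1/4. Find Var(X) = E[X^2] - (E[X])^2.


E[X] = 87/16, E[X^2] = 637/16
Var(X) = E[X^2] - (E[X])^2 = 637/16 - (87/16)^2 = 2623/256

2623/256


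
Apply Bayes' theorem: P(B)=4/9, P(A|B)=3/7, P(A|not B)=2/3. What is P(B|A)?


P(A) = P(A|B)P(B) + P(A|B')P(B') = 3/7*4/9 + 2/3*5/9 = 106/189
P(B|A) = P(A|B)P(B)/P(A) = (4/21)/(106/189) = 18/53

18/53


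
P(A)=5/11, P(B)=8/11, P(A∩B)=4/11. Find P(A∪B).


P(A∪B) = P(A) + P(B) - P(A∩B)
= 5/11 + 8/11 - 4/11 = 9/11

9/11


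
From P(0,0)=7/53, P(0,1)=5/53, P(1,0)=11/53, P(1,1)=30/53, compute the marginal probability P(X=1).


P(X=1) = P(1,0)+P(1,1) = 11/53 + 30/53 = 41/53

41/53


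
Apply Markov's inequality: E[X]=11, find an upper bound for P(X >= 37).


Markov: P(X >= a) <= E[X]/a
P(X >= 37) <= 11/37

11/37


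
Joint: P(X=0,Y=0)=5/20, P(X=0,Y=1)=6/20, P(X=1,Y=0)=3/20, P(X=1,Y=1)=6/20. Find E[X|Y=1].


P(Y=1) = 12/20
E[X|Y=1] = (0*6 + 1*6)/12 = 6/12 = 1/2

1/2


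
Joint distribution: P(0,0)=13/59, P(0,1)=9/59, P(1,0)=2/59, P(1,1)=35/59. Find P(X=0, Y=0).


Read from table: P(X=0, Y=0) = 13/59

13/59


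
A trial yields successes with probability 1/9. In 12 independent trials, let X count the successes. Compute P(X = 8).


P(X=8) = C(12,8) * p^8 * (1-p)^4
= 495 * 1/43046721 * 4096/6561
= 225280/31381059609

225280/31381059609


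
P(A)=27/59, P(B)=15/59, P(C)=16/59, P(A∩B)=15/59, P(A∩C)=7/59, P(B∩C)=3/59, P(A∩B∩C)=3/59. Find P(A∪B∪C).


P(A∪B∪C) = P(A)+P(B)+P(C) - P(AB)-P(AC)-P(BC) + P(ABC)
= 27/59+15/59+16/59 - 15/59-7/59-3/59 + 3/59
= 36/59

36/59


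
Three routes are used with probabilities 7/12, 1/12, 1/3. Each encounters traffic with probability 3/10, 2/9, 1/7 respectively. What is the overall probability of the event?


P(A) = P(A|B1)P(B1) + P(A|B2)P(B2) + P(A|B3)P(B3)
= 3/10*7/12 + 2/9*1/12 + 1/7*1/3
= 7/40 + 1/54 + 1/21 = 1823/7560

1823/7560


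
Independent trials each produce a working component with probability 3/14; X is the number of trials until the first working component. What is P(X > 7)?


P(X > 7) = P(first 7 trials all fail) = (1-p)^7 = (11/14)^7 = 19487171/105413504

19487171/105413504


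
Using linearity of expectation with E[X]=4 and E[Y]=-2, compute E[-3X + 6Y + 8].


E[-3X + 6Y + 8] = -3*E[X] + 6*E[Y] + 8
= (-3)*(4) + (6)*(-2) + (8)
= -12 - 12 + 8 = -16

-16


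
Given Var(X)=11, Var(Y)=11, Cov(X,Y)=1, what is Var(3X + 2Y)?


Var(3X + 2Y) = 3^2*Var(X) + 2^2*Var(Y) + 2*3*2*Cov(X,Y)
= 9*11 + 4*11 + 12*1
= 99 + 44 + 12 = 155

155


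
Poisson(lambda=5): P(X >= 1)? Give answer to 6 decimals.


P(X>=1) = 1 - P(X<=0) = 1 - (e^(-5)*5^0/0!)
≈ 1 - 0.0067379470 = 0.9932620530
≈ 0.993262

0.993262


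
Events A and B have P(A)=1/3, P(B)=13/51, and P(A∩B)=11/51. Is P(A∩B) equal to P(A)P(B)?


P(A)*P(B) = 1/3*13/51 = 13/153
P(A∩B) = 11/51 != 13/153, so not independent

No, A and B are not independent


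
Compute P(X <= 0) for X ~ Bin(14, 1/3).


P(X<=0) = P(X=0)
= 16384/4782969
= 16384/4782969

16384/4782969


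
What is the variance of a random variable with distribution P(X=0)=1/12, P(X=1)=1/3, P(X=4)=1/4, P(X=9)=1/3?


E[X] = 13/3, E[X^2] = 94/3
Var(X) = E[X^2] - (E[X])^2 = 94/3 - (13/3)^2 = 113/9

113/9


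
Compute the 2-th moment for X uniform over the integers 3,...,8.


E[X^2] = (1/6) * sum(x^2 for x=3..8)
= 199/6

199/6


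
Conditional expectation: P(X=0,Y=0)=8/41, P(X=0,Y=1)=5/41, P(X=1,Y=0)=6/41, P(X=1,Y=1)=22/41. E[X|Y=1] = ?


P(Y=1) = 27/41
E[X|Y=1] = (0*5 + 1*22)/27 = 22/27

22/27


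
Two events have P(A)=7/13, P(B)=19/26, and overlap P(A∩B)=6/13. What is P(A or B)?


P(A∪B) = P(A) + P(B) - P(A∩B)
= 7/13 + 19/26 - 6/13 = 21/26

21/26


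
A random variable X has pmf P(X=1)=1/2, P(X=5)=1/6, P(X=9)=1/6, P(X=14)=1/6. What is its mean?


E[X] = sum(x * P(x))
= 1*1/2 + 5*1/6 + 9*1/6 + 14*1/6
= 31/6

31/6


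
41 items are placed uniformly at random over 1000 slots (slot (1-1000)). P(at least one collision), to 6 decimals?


P(all different) = prod((1000-i)/1000 for i=0..40) = 0.435483
P(at least one match) = 1 - 0.435483 = 0.564517

0.564517


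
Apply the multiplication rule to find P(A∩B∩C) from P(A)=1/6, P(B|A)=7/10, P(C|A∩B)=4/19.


P(A∩B∩C) = P(A) * P(B|A) * P(C|A∩B)
= 1/6 * 7/10 * 4/19
= 7/60 * 4/19 = 7/285

7/285


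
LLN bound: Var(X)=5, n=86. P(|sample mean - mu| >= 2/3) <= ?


Var(Xbar) = Var(X)/n = 5/86
Chebyshev: P(|Xbar-mu| >= 2/3) <= Var(Xbar)/(2/3)^2 = (5/86)/(4/9) = 45/344

45/344


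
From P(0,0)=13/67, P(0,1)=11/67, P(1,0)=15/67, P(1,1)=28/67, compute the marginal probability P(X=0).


P(X=0) = P(0,0)+P(0,1) = 13/67 + 11/67 = 24/67

24/67


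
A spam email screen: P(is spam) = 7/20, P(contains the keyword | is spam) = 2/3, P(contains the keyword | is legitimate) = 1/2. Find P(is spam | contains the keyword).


P(A) = P(A|B)P(B) + P(A|B')P(B') = 2/3*7/20 + 1/2*13/20 = 67/120
P(B|A) = P(A|B)P(B)/P(A) = (7/30)/(67/120) = 28/67

28/67


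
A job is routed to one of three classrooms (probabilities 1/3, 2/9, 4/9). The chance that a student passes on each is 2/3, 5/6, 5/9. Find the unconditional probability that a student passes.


P(A) = P(A|B1)P(B1) + P(A|B2)P(B2) + P(A|B3)P(B3)
= 2/3*1/3 + 5/6*2/9 + 5/9*4/9
= 2/9 + 5/27 + 20/81 = 53/81

53/81


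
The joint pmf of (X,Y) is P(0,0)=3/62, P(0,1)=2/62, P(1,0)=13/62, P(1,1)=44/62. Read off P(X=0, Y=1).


Read from table: P(X=0, Y=1) = 2/62 = 1/31

1/31


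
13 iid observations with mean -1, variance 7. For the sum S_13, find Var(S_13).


By independence, Var(S_n) = n*Var(X_1) = 13*7 = 91

91


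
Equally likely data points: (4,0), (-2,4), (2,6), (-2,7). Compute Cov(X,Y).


E[X]=1/2, E[Y]=17/4, E[XY]=-5/2
Cov(X,Y) = E[XY] - E[X]E[Y] = -5/2 - 1/2*17/4 = -37/8

-37/8


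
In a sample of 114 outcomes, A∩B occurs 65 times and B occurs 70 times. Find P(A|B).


P(A|B) = P(A∩B)/P(B) = (65/114)/(70/114) = 65/70 = 13/14

13/14


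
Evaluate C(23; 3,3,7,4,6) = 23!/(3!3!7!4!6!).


23! = 25852016738884976640000
Denominator: 3!=6 * 3!=6 * 7!=5040 * 4!=24 * 6!=720
Coefficient = 25852016738884976640000 / 3135283200 = 8245512475200

8245512475200


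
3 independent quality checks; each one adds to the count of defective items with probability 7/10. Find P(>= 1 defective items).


P(at least one) = 1 - P(none)
P(none) = (1 - 7/10)^3 = (3/10)^3 = 27/1000
P(at least one) = 1 - 27/1000 = 973/1000

973/1000


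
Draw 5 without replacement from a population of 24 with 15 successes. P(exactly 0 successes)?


P(X=0) = C(15,0)*C(9,5) / C(24,5)
= 1*126 / 42504
= 126/42504 = 3/1012

3/1012


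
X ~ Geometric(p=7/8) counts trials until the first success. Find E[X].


For geometric (trials until first success), E[X] = 1/p = 1/(7/8) = 8/7

8/7


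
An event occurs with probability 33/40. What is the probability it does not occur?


P(A') = 1 - P(A) = 1 - 33/40 = 7/40

7/40


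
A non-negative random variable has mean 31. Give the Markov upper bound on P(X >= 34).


Markov: P(X >= a) <= E[X]/a
P(X >= 34) <= 31/34

31/34


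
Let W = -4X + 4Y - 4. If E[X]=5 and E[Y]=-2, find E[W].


E[-4X + 4Y - 4] = -4*E[X] + 4*E[Y] - 4
= (-4)*(5) + (4)*(-2) + (-4)
= -20 - 8 - 4 = -32

-32


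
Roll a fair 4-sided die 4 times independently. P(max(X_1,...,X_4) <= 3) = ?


P(max <= 3) = P(all X_i <= 3) = (P(X_1 <= 3))^4
= (3/4)^4 = 81/256

81/256


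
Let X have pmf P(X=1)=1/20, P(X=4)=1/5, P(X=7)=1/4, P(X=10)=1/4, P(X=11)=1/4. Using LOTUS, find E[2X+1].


E[2X+1] = sum(g(x)*P(x))
= 3*1/20 + 9*1/5 + 15*1/4 + 21*1/4 + 23*1/4
= 167/10

167/10


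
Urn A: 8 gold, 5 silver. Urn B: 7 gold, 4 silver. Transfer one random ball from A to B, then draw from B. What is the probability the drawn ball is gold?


P(transfer gold) = 8/13; P(transfer silver) = 5/13
If gold transferred: Urn II has 8 gold of 12, so P(gold|gold moved) = 2/3
If silver transferred: Urn II has 7 gold of 12, so P(gold|silver moved) = 7/12
By total probability: P(gold) = 8/13*2/3 + 5/13*7/12 = 33/52

33/52


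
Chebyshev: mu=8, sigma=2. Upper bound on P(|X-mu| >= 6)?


k = 6/2 = 3
Chebyshev: P(|X-mu| >= k*sigma) <= 1/k^2 = 1/3^2 = 1/9

1/9


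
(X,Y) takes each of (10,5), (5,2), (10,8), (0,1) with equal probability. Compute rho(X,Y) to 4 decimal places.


Cov(X,Y) = 10.0000, Var(X) = 17.1875, Var(Y) = 7.5000
rho = Cov/(sqrt(VarX)*sqrt(VarY)) = 0.8808

0.8808


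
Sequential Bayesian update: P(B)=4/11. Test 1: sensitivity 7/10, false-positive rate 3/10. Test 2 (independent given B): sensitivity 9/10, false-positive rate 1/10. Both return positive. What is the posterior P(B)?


After test 1: P(+) = 7/10*4/11 + 3/10*7/11 = 49/110
P(B|+) = (14/55)/(49/110) = 4/7
After test 2 (use post1 as new prior): P(+) = 9/10*4/7 + 1/10*3/7 = 39/70
P(B|+,+) = (18/35)/(39/70) = 12/13

12/13


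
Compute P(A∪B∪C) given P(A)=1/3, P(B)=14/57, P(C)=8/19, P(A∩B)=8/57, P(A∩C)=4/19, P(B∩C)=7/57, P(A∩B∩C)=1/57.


P(A∪B∪C) = P(A)+P(B)+P(C) - P(AB)-P(AC)-P(BC) + P(ABC)
= 1/3+14/57+8/19 - 8/57-4/19-7/57 + 1/57
= 31/57

31/57


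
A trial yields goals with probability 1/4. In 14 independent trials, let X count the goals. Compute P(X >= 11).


P(X>=11) = P(X=11) + P(X=12) + P(X=13) + P(X=14)
= 2457/67108864 + 819/268435456 + 21/134217728 + 1/268435456
= 5345/134217728

5345/134217728


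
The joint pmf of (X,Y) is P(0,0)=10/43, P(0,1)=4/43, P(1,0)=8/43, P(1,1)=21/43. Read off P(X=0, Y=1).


Read from table: P(X=0, Y=1) = 4/43

4/43


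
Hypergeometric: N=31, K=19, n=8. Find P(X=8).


P(X=8) = C(19,8)*C(12,0) / C(31,8)
= 75582*1 / 7888725
= 75582/7888725 = 646/67425

646/67425


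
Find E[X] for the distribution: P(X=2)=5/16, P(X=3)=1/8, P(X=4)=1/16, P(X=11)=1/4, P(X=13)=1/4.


E[X] = sum(x * P(x))
= 2*5/16 + 3*1/8 + 4*1/16 + 11*1/4 + 13*1/4
= 29/4

29/4


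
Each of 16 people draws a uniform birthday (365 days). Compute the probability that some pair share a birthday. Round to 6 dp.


P(all different) = prod((365-i)/365 for i=0..15) = 0.716396
P(at least one match) = 1 - 0.716396 = 0.283604

0.283604


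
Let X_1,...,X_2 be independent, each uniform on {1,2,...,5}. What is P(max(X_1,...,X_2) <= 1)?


P(max <= 1) = P(all X_i <= 1) = (P(X_1 <= 1))^2
= (1/5)^2 = 1/25

1/25


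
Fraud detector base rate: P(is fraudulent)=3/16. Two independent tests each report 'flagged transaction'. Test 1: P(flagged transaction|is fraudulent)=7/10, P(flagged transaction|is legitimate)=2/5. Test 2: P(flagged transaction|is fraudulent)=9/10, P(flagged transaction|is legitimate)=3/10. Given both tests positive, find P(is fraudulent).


After test 1: P(+) = 7/10*3/16 + 2/5*13/16 = 73/160
P(B|+) = (21/160)/(73/160) = 21/73
After test 2 (use post1 as new prior): P(+) = 9/10*21/73 + 3/10*52/73 = 69/146
P(B|+,+) = (189/730)/(69/146) = 63/115

63/115


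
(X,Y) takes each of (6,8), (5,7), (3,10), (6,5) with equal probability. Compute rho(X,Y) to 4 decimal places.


Cov(X,Y) = -1.7500, Var(X) = 1.5000, Var(Y) = 3.2500
rho = Cov/(sqrt(VarX)*sqrt(VarY)) = -0.7926

-0.7926


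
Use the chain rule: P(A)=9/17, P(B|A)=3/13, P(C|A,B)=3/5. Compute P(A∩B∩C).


P(A∩B∩C) = P(A) * P(B|A) * P(C|A∩B)
= 9/17 * 3/13 * 3/5
= 27/221 * 3/5 = 81/1105

81/1105


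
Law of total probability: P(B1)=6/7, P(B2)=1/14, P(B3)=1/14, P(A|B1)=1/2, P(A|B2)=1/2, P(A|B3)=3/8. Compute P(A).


P(A) = P(A|B1)P(B1) + P(A|B2)P(B2) + P(A|B3)P(B3)
= 1/2*6/7 + 1/2*1/14 + 3/8*1/14
= 3/7 + 1/28 + 3/112 = 55/112

55/112


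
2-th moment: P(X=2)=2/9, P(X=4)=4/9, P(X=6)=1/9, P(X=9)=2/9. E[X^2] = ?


E[X^2] = sum(x^2 * P(x))
= 4*2/9 + 16*4/9 + 36*1/9 + 81*2/9
= 30

30


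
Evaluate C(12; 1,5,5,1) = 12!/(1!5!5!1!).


12! = 479001600
Denominator: 1!=1 * 5!=120 * 5!=120 * 1!=1
Coefficient = 479001600 / 14400 = 33264

33264


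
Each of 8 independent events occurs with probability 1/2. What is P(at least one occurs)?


P(at least one) = 1 - P(none)
P(none) = (1 - 1/2)^8 = (1/2)^8 = 1/256
P(at least one) = 1 - 1/256 = 255/256

255/256


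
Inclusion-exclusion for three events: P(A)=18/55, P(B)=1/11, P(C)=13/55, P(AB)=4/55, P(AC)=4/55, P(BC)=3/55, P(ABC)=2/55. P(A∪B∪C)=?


P(A∪B∪C) = P(A)+P(B)+P(C) - P(AB)-P(AC)-P(BC) + P(ABC)
= 18/55+1/11+13/55 - 4/55-4/55-3/55 + 2/55
= 27/55

27/55


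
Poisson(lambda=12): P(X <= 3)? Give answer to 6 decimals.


P(X<=3) = e^(-12)*12^0/0! + e^(-12)*12^1/1! + e^(-12)*12^2/2! + e^(-12)*12^3/3!
≈ 0.0000061442 + 0.0000737305 + 0.0004423833 + 0.0017695332
= 0.0022917912
≈ 0.002292

0.002292


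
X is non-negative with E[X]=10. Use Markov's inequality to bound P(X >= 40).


Markov: P(X >= a) <= E[X]/a
P(X >= 40) <= 10/40 = 1/4

1/4


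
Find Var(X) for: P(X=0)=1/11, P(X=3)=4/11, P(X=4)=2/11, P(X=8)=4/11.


E[X] = 52/11, E[X^2] = 324/11
Var(X) = E[X^2] - (E[X])^2 = 324/11 - (52/11)^2 = 860/121

860/121


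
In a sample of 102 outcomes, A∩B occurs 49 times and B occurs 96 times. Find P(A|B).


P(A|B) = P(A∩B)/P(B) = (49/102)/(96/102) = 49/96

49/96


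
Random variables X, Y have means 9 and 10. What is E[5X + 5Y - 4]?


E[5X + 5Y - 4] = 5*E[X] + 5*E[Y] - 4
= (5)*(9) + (5)*(10) + (-4)
= 45 + 50 - 4 = 91

91


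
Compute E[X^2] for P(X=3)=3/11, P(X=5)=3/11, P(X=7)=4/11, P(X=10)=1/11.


E[X^2] = sum(g(x)*P(x))
= 9*3/11 + 25*3/11 + 49*4/11 + 100*1/11
= 398/11

398/11


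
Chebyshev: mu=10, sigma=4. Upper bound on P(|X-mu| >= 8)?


k = 8/4 = 2
Chebyshev: P(|X-mu| >= k*sigma) <= 1/k^2 = 1/2^2 = 1/4

1/4


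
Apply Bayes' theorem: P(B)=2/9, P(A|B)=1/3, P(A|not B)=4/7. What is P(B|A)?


P(A) = P(A|B)P(B) + P(A|B')P(B') = 1/3*2/9 + 4/7*7/9 = 14/27
P(B|A) = P(A|B)P(B)/P(A) = (2/27)/(14/27) = 1/7

1/7


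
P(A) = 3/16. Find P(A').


P(A') = 1 - P(A) = 1 - 3/16 = 13/16

13/16


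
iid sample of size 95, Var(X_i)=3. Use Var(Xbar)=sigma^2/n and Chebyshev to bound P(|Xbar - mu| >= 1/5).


Var(Xbar) = Var(X)/n = 3/95
Chebyshev: P(|Xbar-mu| >= 1/5) <= Var(Xbar)/(1/5)^2 = (3/95)/(1/25) = 15/19

15/19


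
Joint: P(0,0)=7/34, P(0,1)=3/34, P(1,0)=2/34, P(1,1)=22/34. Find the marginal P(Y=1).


P(Y=1) = P(0,1)+P(1,1) = 3/34 + 22/34 = 25/34

25/34


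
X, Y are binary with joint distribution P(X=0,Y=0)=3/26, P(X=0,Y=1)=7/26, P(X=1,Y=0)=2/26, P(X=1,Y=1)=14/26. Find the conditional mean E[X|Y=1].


P(Y=1) = 21/26
E[X|Y=1] = (0*7 + 1*14)/21 = 14/21 = 2/3

2/3


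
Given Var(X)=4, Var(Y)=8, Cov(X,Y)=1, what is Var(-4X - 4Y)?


Var(-4X - 4Y) = (-4)^2*Var(X) + (-4)^2*Var(Y) + 2*(-4)*(-4)*Cov(X,Y)
= 16*4 + 16*8 + 32*1
= 64 + 128 + 32 = 224

224


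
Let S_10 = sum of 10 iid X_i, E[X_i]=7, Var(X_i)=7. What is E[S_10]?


E[S_n] = n*E[X_1] = 10*7 = 70

70


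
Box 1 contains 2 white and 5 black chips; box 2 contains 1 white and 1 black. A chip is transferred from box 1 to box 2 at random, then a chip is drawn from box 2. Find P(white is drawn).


P(transfer white) = 2/7; P(transfer black) = 5/7
If white transferred: Urn II has 2 white of 3, so P(white|white moved) = 2/3
If black transferred: Urn II has 1 white of 3, so P(white|black moved) = 1/3
By total probability: P(white) = 2/7*2/3 + 5/7*1/3 = 3/7

3/7


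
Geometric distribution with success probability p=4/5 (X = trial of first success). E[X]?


For geometric (trials until first success), E[X] = 1/p = 1/(4/5) = 5/4

5/4


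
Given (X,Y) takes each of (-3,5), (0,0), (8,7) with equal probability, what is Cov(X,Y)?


E[X]=5/3, E[Y]=4, E[XY]=41/3
Cov(X,Y) = E[XY] - E[X]E[Y] = 41/3 - 5/3*4 = 7

7


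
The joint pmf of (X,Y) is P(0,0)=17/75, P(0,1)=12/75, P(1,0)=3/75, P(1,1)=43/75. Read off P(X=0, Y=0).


Read from table: P(X=0, Y=0) = 17/75

17/75


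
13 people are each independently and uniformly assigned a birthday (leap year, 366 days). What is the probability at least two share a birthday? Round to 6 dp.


P(all different) = prod((366-i)/366 for i=0..12) = 0.806071
P(at least one match) = 1 - 0.806071 = 0.193929

0.193929


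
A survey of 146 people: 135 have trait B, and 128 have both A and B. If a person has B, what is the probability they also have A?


P(A|B) = P(A∩B)/P(B) = (128/146)/(135/146) = 128/135

128/135


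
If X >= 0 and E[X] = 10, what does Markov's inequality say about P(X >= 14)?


Markov: P(X >= a) <= E[X]/a
P(X >= 14) <= 10/14 = 5/7

5/7


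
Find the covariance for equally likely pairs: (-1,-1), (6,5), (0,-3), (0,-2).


E[X]=5/4, E[Y]=-1/4, E[XY]=31/4
Cov(X,Y) = E[XY] - E[X]E[Y] = 31/4 - 5/4*-1/4 = 129/16

129/16


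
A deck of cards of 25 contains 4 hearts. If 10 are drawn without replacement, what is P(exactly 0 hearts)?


P(X=0) = C(4,0)*C(21,10) / C(25,10)
= 1*352716 / 3268760
= 352716/3268760 = 273/2530

273/2530


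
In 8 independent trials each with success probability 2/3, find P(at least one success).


P(at least one) = 1 - P(none)
P(none) = (1 - 2/3)^8 = (1/3)^8 = 1/6561
P(at least one) = 1 - 1/6561 = 6560/6561

6560/6561


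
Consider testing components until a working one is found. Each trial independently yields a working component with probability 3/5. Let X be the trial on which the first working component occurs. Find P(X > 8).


P(X > 8) = P(first 8 trials all fail) = (1-p)^8 = (2/5)^8 = 256/390625

256/390625


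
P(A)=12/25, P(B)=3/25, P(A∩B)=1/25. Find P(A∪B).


P(A∪B) = P(A) + P(B) - P(A∩B)
= 12/25 + 3/25 - 1/25 = 14/25

14/25


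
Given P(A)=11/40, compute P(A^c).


P(A') = 1 - P(A) = 1 - 11/40 = 29/40

29/40


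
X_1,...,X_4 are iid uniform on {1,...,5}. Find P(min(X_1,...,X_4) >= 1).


P(min >= 1) = P(all X_i >= 1) = (P(X_1 >= 1))^4
= (5/5)^4 = 1^4 = 1

1


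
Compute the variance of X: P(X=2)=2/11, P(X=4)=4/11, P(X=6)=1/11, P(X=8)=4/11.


E[X] = 58/11, E[X^2] = 364/11
Var(X) = E[X^2] - (E[X])^2 = 364/11 - (58/11)^2 = 640/121

640/121


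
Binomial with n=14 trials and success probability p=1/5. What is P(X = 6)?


P(X=6) = C(14,6) * p^6 * (1-p)^8
= 3003 * 1/15625 * 65536/390625
= 196804608/6103515625

196804608/6103515625


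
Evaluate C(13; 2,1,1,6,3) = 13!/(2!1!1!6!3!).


13! = 6227020800
Denominator: 2!=2 * 1!=1 * 1!=1 * 6!=720 * 3!=6
Coefficient = 6227020800 / 8640 = 720720

720720


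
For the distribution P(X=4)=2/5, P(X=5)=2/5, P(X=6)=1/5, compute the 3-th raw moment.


E[X^3] = sum(x^3 * P(x))
= 64*2/5 + 125*2/5 + 216*1/5
= 594/5

594/5


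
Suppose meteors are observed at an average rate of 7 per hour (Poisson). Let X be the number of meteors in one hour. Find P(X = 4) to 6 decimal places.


P(X=4) = e^(-7) * 7^4 / 4!
≈ 0.0009118819656 * 2401 / 24
≈ 0.091226

0.091226


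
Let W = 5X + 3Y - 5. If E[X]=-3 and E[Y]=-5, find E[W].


E[5X + 3Y - 5] = 5*E[X] + 3*E[Y] - 5
= (5)*(-3) + (3)*(-5) + (-5)
= -15 - 15 - 5 = -35

-35


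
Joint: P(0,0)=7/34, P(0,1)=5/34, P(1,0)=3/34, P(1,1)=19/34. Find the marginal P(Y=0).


P(Y=0) = P(0,0)+P(1,0) = 7/34 + 3/34 = 10/34 = 5/17

5/17


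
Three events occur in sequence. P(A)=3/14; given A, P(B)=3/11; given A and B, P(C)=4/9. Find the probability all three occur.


P(A∩B∩C) = P(A) * P(B|A) * P(C|A∩B)
= 3/14 * 3/11 * 4/9
= 9/154 * 4/9 = 2/77

2/77


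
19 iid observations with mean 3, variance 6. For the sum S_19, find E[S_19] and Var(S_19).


E[S_n] = n*mu = 19*3 = 57
Var(S_n) = n*sigma^2 = 19*6 = 114

E[S_19]=57, Var(S_19)=114


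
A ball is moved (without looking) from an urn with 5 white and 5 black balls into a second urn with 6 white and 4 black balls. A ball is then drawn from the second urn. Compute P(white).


P(transfer white) = 5/10 = 1/2; P(transfer black) = 1/2
If white transferred: Urn II has 7 white of 11, so P(white|white moved) = 7/11
If black transferred: Urn II has 6 white of 11, so P(white|black moved) = 6/11
By total probability: P(white) = 1/2*7/11 + 1/2*6/11 = 13/22

13/22


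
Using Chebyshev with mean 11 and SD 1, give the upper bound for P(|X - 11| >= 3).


k = 3/1 = 3
Chebyshev: P(|X-mu| >= k*sigma) <= 1/k^2 = 1/3^2 = 1/9

1/9


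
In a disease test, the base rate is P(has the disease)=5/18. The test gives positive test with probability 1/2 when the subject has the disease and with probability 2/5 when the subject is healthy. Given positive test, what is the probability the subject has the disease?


P(A) = P(A|B)P(B) + P(A|B')P(B') = 1/2*5/18 + 2/5*13/18 = 77/180
P(B|A) = P(A|B)P(B)/P(A) = (5/36)/(77/180) = 25/77

25/77


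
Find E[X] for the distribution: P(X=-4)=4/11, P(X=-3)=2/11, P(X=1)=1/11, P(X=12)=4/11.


E[X] = sum(x * P(x))
= -4*4/11 - 3*2/11 + 1*1/11 + 12*4/11
= 27/11

27/11


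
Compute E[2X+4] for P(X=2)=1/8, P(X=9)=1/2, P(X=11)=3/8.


E[2X+4] = sum(g(x)*P(x))
= 8*1/8 + 22*1/2 + 26*3/8
= 87/4

87/4


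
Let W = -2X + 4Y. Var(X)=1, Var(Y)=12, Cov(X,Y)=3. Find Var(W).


Var(-2X + 4Y) = (-2)^2*Var(X) + 4^2*Var(Y) + 2*(-2)*4*Cov(X,Y)
= 4*1 + 16*12 - 16*3
= 4 + 192 - 48 = 148

148


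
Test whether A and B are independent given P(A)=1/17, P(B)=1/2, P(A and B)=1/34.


P(A)*P(B) = 1/17*1/2 = 1/34
P(A∩B) = 1/34, which equals P(A)P(B), so independent

Yes, A and B are independent


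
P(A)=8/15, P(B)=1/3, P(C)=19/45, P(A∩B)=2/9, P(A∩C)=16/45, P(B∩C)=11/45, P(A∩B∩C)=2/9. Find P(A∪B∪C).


P(A∪B∪C) = P(A)+P(B)+P(C) - P(AB)-P(AC)-P(BC) + P(ABC)
= 8/15+1/3+19/45 - 2/9-16/45-11/45 + 2/9
= 31/45

31/45


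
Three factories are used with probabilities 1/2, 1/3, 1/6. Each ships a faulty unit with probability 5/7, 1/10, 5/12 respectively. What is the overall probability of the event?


P(A) = P(A|B1)P(B1) + P(A|B2)P(B2) + P(A|B3)P(B3)
= 5/7*1/2 + 1/10*1/3 + 5/12*1/6
= 5/14 + 1/30 + 5/72 = 1159/2520

1159/2520


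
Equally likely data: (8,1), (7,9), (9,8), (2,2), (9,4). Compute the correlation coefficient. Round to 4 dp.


Cov(X,Y) = 3.0000, Var(X) = 6.8000, Var(Y) = 10.1600
rho = Cov/(sqrt(VarX)*sqrt(VarY)) = 0.3609

0.3609


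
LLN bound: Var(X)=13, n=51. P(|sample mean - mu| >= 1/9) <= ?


Var(Xbar) = Var(X)/n = 13/51
Chebyshev: P(|Xbar-mu| >= 1/9) <= Var(Xbar)/(1/9)^2 = (13/51)/(1/81) = 351/17
Bound exceeds 1, so trivial bound: 1

1


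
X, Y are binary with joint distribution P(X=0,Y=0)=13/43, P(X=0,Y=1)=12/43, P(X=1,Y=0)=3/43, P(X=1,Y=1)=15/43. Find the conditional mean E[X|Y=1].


P(Y=1) = 27/43
E[X|Y=1] = (0*12 + 1*15)/27 = 15/27 = 5/9

5/9


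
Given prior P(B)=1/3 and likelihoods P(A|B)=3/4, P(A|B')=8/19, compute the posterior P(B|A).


P(A) = P(A|B)P(B) + P(A|B')P(B') = 3/4*1/3 + 8/19*2/3 = 121/228
P(B|A) = P(A|B)P(B)/P(A) = (1/4)/(121/228) = 57/121

57/121


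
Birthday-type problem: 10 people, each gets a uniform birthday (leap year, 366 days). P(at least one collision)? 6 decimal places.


P(all different) = prod((366-i)/366 for i=0..9) = 0.883355
P(at least one match) = 1 - 0.883355 = 0.116645

0.116645


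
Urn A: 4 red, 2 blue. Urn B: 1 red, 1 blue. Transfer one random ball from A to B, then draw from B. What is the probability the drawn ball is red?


P(transfer red) = 4/6 = 2/3; P(transfer blue) = 1/3
If red transferred: Urn II has 2 red of 3, so P(red|red moved) = 2/3
If blue transferred: Urn II has 1 red of 3, so P(red|blue moved) = 1/3
By total probability: P(red) = 2/3*2/3 + 1/3*1/3 = 5/9

5/9


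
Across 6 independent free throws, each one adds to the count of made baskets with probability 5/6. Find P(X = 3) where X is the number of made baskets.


P(X=3) = C(6,3) * p^3 * (1-p)^3
= 20 * 125/216 * 1/216
= 625/11664

625/11664


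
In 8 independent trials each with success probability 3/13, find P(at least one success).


P(at least one) = 1 - P(none)
P(none) = (1 - 3/13)^8 = (10/13)^8 = 100000000/815730721
P(at least one) = 1 - 100000000/815730721 = 715730721/815730721

715730721/815730721


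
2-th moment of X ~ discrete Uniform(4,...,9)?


E[X^2] = (1/6) * sum(x^2 for x=4..9)
= 271/6

271/6


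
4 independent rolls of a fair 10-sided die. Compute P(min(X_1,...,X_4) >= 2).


P(min >= 2) = P(all X_i >= 2) = (P(X_1 >= 2))^4
= (9/10)^4 = 6561/10000

6561/10000


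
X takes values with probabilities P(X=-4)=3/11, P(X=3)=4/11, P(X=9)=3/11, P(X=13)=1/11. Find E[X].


E[X] = sum(x * P(x))
= -4*3/11 + 3*4/11 + 9*3/11 + 13*1/11
= 40/11

40/11


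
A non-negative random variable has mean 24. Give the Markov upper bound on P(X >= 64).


Markov: P(X >= a) <= E[X]/a
P(X >= 64) <= 24/64 = 3/8

3/8


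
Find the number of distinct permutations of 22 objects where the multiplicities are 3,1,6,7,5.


22! = 1124000727777607680000
Denominator: 3!=6 * 1!=1 * 6!=720 * 7!=5040 * 5!=120
Coefficient = 1124000727777607680000 / 2612736000 = 430200650880

430200650880


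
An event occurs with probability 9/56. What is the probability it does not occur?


P(A') = 1 - P(A) = 1 - 9/56 = 47/56

47/56


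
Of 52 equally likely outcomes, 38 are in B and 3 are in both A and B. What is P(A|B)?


P(A|B) = P(A∩B)/P(B) = (3/52)/(38/52) = 3/38

3/38


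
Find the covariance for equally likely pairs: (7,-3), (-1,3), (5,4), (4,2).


E[X]=15/4, E[Y]=3/2, E[XY]=1
Cov(X,Y) = E[XY] - E[X]E[Y] = 1 - 15/4*3/2 = -37/8

-37/8


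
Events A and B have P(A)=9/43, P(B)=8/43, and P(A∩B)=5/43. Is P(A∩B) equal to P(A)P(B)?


P(A)*P(B) = 9/43*8/43 = 72/1849
P(A∩B) = 5/43 != 72/1849, so not independent

No, A and B are not independent


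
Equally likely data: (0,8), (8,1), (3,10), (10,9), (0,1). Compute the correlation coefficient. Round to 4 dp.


Cov(X,Y) = 1.2400, Var(X) = 16.9600, Var(Y) = 15.7600
rho = Cov/(sqrt(VarX)*sqrt(VarY)) = 0.0758

0.0758


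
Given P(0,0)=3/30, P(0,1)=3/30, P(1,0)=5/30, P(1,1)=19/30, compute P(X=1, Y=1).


Read from table: P(X=1, Y=1) = 19/30

19/30


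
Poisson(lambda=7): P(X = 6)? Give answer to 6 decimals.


P(X=6) = e^(-7) * 7^6 / 6!
≈ 0.0009118819656 * 117649 / 720
≈ 0.149003

0.149003


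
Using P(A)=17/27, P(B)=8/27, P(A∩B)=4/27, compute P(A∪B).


P(A∪B) = P(A) + P(B) - P(A∩B)
= 17/27 + 8/27 - 4/27 = 7/9

7/9


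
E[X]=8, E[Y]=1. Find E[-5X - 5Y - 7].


E[-5X - 5Y - 7] = -5*E[X] - 5*E[Y] - 7
= (-5)*(8) + (-5)*(1) + (-7)
= -40 - 5 - 7 = -52

-52


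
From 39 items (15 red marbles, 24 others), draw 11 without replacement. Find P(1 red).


P(X=1) = C(15,1)*C(24,10) / C(39,11)
= 15*1961256 / 1676056044
= 29418840/1676056044 = 7590/432419

7590/432419


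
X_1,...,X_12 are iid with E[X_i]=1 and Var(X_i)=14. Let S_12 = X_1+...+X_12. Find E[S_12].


E[S_n] = n*E[X_1] = 12*1 = 12

12


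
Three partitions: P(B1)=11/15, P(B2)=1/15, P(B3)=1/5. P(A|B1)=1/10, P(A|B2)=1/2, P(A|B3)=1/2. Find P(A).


P(A) = P(A|B1)P(B1) + P(A|B2)P(B2) + P(A|B3)P(B3)
= 1/10*11/15 + 1/2*1/15 + 1/2*1/5
= 11/150 + 1/30 + 1/10 = 31/150

31/150


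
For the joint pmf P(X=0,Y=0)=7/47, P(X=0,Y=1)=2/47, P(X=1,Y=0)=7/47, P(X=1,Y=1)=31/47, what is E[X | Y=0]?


P(Y=0) = 14/47
E[X|Y=0] = (0*7 + 1*7)/14 = 7/14 = 1/2

1/2


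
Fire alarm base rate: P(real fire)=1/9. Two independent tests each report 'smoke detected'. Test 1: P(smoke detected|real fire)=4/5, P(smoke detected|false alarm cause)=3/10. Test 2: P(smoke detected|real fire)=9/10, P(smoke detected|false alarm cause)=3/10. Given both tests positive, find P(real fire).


After test 1: P(+) = 4/5*1/9 + 3/10*8/9 = 16/45
P(B|+) = (4/45)/(16/45) = 1/4
After test 2 (use post1 as new prior): P(+) = 9/10*1/4 + 3/10*3/4 = 9/20
P(B|+,+) = (9/40)/(9/20) = 1/2

1/2


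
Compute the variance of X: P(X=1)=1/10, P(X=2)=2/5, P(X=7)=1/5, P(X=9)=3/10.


E[X] = 5, E[X^2] = 179/5
Var(X) = E[X^2] - (E[X])^2 = 179/5 - (5)^2 = 54/5

54/5


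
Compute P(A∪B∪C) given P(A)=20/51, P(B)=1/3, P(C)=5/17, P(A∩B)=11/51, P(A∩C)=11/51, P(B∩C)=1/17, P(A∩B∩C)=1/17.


P(A∪B∪C) = P(A)+P(B)+P(C) - P(AB)-P(AC)-P(BC) + P(ABC)
= 20/51+1/3+5/17 - 11/51-11/51-1/17 + 1/17
= 10/17

10/17


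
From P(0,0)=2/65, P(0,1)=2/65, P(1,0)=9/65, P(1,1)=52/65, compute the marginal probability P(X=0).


P(X=0) = P(0,0)+P(0,1) = 2/65 + 2/65 = 4/65

4/65


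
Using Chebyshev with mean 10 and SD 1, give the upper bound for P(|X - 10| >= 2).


k = 2/1 = 2
Chebyshev: P(|X-mu| >= k*sigma) <= 1/k^2 = 1/2^2 = 1/4

1/4


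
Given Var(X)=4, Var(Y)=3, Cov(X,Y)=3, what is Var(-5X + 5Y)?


Var(-5X + 5Y) = (-5)^2*Var(X) + 5^2*Var(Y) + 2*(-5)*5*Cov(X,Y)
= 25*4 + 25*3 - 50*3
= 100 + 75 - 150 = 25

25


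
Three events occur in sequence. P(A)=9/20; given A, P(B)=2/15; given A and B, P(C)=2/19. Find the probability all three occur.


P(A∩B∩C) = P(A) * P(B|A) * P(C|A∩B)
= 9/20 * 2/15 * 2/19
= 3/50 * 2/19 = 3/475

3/475


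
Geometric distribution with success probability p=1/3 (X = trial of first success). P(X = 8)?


P(X=8) = (1-p)^7 * p = (2/3)^7 * 1/3
= 128/2187 * 1/3 = 128/6561

128/6561


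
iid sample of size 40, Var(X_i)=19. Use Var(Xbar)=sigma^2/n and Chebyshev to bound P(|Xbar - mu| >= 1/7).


Var(Xbar) = Var(X)/n = 19/40
Chebyshev: P(|Xbar-mu| >= 1/7) <= Var(Xbar)/(1/7)^2 = (19/40)/(1/49) = 931/40
Bound exceeds 1, so trivial bound: 1

1


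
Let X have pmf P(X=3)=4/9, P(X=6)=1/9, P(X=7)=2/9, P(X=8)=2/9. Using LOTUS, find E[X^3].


E[X^3] = sum(g(x)*P(x))
= 27*4/9 + 216*1/9 + 343*2/9 + 512*2/9
= 226

226


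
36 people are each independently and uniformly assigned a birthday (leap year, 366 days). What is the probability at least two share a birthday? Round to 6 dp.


P(all different) = prod((366-i)/366 for i=0..35) = 0.168667
P(at least one match) = 1 - 0.168667 = 0.831333

0.831333


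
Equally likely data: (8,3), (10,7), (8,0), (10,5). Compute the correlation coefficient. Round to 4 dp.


Cov(X,Y) = 2.2500, Var(X) = 1.0000, Var(Y) = 6.6875
rho = Cov/(sqrt(VarX)*sqrt(VarY)) = 0.8701

0.8701


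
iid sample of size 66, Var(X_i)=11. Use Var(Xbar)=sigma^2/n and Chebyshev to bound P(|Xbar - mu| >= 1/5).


Var(Xbar) = Var(X)/n = 11/66
Chebyshev: P(|Xbar-mu| >= 1/5) <= Var(Xbar)/(1/5)^2 = (1/6)/(1/25) = 25/6
Bound exceeds 1, so trivial bound: 1

1


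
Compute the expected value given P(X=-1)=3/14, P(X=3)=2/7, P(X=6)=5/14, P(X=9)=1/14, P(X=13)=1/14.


E[X] = sum(x * P(x))
= -1*3/14 + 3*2/7 + 6*5/14 + 9*1/14 + 13*1/14
= 61/14

61/14


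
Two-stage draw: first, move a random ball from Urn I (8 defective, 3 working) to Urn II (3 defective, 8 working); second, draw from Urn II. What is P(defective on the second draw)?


P(transfer defective) = 8/11; P(transfer working) = 3/11
If defective transferred: Urn II has 4 defective of 12, so P(defective|defective moved) = 1/3
If working transferred: Urn II has 3 defective of 12, so P(defective|working moved) = 1/4
By total probability: P(defective) = 8/11*1/3 + 3/11*1/4 = 41/132

41/132


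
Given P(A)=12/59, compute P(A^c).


P(A') = 1 - P(A) = 1 - 12/59 = 47/59

47/59


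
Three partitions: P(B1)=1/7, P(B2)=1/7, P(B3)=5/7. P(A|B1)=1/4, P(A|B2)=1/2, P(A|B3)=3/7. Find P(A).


P(A) = P(A|B1)P(B1) + P(A|B2)P(B2) + P(A|B3)P(B3)
= 1/4*1/7 + 1/2*1/7 + 3/7*5/7
= 1/28 + 1/14 + 15/49 = 81/196

81/196


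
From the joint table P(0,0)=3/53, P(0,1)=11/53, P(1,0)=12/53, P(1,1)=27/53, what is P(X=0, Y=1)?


Read from table: P(X=0, Y=1) = 11/53

11/53
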